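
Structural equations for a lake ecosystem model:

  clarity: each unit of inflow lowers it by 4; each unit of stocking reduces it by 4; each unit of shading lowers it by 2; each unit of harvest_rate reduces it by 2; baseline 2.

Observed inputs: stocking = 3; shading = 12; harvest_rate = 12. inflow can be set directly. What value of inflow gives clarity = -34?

inflow = -6

Substituting into the clarity equation gives clarity = -4*inflow - 58.
Solve -4*inflow - 58 = -34: inflow = (-34 + 58) / -4 = -6.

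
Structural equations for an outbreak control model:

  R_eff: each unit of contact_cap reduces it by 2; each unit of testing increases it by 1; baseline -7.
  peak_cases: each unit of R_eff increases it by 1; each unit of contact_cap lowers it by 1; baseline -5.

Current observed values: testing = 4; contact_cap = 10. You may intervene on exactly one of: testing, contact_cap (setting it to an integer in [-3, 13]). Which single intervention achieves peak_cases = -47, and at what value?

Intervening on testing: peak_cases = testing - 42. Reaching -47 requires testing = -5, outside [-3, 13].
Intervening on contact_cap: with other inputs at their observed values, peak_cases = -3*contact_cap - 8. Solving for -47 gives contact_cap = 13, within [-3, 13].

set contact_cap = 13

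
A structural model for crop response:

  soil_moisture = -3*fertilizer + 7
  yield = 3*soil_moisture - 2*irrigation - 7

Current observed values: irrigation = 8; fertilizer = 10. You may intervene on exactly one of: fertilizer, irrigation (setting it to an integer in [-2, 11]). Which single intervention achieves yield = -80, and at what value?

set irrigation = 2

Intervening on fertilizer: yield = -9*fertilizer - 2. Reaching -80 requires fertilizer = 26/3, not an integer.
Intervening on irrigation: with other inputs at their observed values, yield = -2*irrigation - 76. Solving for -80 gives irrigation = 2, within [-2, 11].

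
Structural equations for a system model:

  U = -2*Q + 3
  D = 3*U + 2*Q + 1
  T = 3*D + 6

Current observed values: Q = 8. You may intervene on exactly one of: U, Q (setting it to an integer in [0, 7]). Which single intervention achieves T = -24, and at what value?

set Q = 5

Intervening on U: T = 9*U + 57. Reaching -24 requires U = -9, outside [0, 7].
Intervening on Q: with other inputs at their observed values, T = -12*Q + 36. Solving for -24 gives Q = 5, within [0, 7].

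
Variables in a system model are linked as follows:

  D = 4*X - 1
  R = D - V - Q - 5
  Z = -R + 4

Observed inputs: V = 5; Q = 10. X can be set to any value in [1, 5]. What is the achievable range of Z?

5 to 21

Substituting into the R equation gives R = 4*X - 21.
Z becomes -4*X + 25.
Linear in X, so extremes are at the endpoints: X = 1 gives Z = 21; X = 5 gives Z = 5.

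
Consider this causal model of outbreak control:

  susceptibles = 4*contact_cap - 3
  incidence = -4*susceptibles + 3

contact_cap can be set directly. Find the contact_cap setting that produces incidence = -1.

Substituting into the incidence equation gives incidence = -16*contact_cap + 15.
Solve -16*contact_cap + 15 = -1: contact_cap = (-1 - 15) / -16 = 1.

contact_cap = 1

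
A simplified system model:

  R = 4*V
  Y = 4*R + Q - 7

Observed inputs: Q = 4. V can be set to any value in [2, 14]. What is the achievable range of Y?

29 to 221

Substituting into the Y equation gives Y = 16*V - 3.
Linear in V, so extremes are at the endpoints: V = 2 gives Y = 29; V = 14 gives Y = 221.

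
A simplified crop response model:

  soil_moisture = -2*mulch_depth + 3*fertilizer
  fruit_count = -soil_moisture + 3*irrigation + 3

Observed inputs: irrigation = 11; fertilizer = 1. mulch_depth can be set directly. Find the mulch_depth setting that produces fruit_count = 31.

mulch_depth = -1

Substituting into the soil_moisture equation gives soil_moisture = -2*mulch_depth + 3.
fruit_count becomes 2*mulch_depth + 33.
Solve 2*mulch_depth + 33 = 31: mulch_depth = (31 - 33) / 2 = -1.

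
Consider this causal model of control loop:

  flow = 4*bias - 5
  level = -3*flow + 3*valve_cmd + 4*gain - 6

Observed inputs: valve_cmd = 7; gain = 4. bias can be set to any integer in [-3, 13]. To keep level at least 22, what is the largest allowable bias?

bias = 2

Substituting into the level equation gives level = -12*bias + 46.
Require -12*bias + 46 ≥ 22, so bias ≤ 2.
The largest integer in [-3, 13] satisfying this is 2.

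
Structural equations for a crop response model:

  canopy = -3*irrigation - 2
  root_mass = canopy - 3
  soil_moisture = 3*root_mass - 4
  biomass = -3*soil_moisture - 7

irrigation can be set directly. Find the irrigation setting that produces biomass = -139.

Substituting into the root_mass equation gives root_mass = -3*irrigation - 5.
soil_moisture becomes -9*irrigation - 19.
Substituting into the biomass equation gives biomass = 27*irrigation + 50.
Solve 27*irrigation + 50 = -139: irrigation = (-139 - 50) / 27 = -7.

irrigation = -7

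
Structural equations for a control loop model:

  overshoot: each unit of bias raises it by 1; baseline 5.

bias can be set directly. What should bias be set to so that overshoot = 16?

Solve bias + 5 = 16: bias = (16 - 5) / 1 = 11.

bias = 11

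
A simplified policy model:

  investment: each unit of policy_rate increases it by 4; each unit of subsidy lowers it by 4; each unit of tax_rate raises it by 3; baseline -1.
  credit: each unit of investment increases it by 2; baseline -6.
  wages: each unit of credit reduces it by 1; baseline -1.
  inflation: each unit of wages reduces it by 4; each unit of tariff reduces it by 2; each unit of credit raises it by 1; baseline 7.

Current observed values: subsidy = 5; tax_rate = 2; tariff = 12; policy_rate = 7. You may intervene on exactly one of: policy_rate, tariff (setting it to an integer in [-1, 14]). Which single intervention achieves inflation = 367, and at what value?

Intervening on policy_rate: with other inputs at their observed values, inflation = 40*policy_rate - 193. Solving for 367 gives policy_rate = 14, within [-1, 14].
Intervening on tariff: inflation = -2*tariff + 111. Reaching 367 requires tariff = -128, outside [-1, 14].

set policy_rate = 14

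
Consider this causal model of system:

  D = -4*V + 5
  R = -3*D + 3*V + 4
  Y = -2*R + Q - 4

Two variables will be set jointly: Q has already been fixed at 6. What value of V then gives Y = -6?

V = 1

With Q held at 6:
Substituting into the R equation gives R = 15*V - 11.
So Y = -30*V + 24.
Solve -30*V + 24 = -6: V = (-6 - 24) / -30 = 1.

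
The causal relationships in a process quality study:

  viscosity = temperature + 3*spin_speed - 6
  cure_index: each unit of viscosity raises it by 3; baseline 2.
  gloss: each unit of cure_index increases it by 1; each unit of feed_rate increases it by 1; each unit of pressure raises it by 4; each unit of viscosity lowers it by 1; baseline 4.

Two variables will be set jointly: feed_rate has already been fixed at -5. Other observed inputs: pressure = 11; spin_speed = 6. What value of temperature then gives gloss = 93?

With feed_rate held at -5:
Substituting into the viscosity equation gives viscosity = temperature + 12.
This gives cure_index = 3*temperature + 38.
Substituting into the gloss equation gives gloss = 2*temperature + 69.
Solve 2*temperature + 69 = 93: temperature = (93 - 69) / 2 = 12.

temperature = 12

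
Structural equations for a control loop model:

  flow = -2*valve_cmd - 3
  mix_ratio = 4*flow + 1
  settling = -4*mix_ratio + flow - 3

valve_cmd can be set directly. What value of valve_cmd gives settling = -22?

valve_cmd = -2

Substituting into the mix_ratio equation gives mix_ratio = -8*valve_cmd - 11.
Substituting into the settling equation gives settling = 30*valve_cmd + 38.
Solve 30*valve_cmd + 38 = -22: valve_cmd = (-22 - 38) / 30 = -2.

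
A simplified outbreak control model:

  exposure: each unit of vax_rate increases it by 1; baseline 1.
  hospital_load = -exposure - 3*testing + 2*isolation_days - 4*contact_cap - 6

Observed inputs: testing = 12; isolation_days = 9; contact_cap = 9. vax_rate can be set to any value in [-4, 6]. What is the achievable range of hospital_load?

Substituting into the hospital_load equation gives hospital_load = -vax_rate - 61.
Linear in vax_rate, so extremes are at the endpoints: vax_rate = -4 gives hospital_load = -57; vax_rate = 6 gives hospital_load = -67.

-67 to -57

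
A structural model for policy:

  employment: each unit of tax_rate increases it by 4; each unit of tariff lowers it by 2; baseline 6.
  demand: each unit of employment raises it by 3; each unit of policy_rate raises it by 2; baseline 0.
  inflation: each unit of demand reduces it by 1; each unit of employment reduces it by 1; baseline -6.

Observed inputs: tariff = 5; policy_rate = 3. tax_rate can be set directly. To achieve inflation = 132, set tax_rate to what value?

Substituting into the employment equation gives employment = 4*tax_rate - 4.
So demand = 12*tax_rate - 6.
Substituting into the inflation equation gives inflation = -16*tax_rate + 4.
Solve -16*tax_rate + 4 = 132: tax_rate = (132 - 4) / -16 = -8.

tax_rate = -8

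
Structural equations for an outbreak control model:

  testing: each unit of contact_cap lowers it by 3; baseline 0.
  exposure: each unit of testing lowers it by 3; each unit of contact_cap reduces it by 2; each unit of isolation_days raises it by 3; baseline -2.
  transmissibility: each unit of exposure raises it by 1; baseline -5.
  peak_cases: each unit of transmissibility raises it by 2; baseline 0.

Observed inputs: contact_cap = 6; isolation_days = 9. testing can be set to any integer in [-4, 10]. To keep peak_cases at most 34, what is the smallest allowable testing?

testing = -3

Intervening on testing fixes its value directly, overriding its dependence on contact_cap.
Substituting into the exposure equation gives exposure = -3*testing + 13.
Substituting into the transmissibility equation gives transmissibility = -3*testing + 8.
peak_cases becomes -6*testing + 16.
Require -6*testing + 16 ≤ 34, so testing ≥ -3.
The smallest integer in [-4, 10] satisfying this is -3.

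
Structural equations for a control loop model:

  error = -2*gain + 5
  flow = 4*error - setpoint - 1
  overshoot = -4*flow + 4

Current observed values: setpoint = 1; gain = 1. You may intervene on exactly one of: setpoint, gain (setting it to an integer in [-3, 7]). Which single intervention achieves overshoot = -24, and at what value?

set setpoint = 4

Intervening on setpoint: with other inputs at their observed values, overshoot = 4*setpoint - 40. Solving for -24 gives setpoint = 4, within [-3, 7].
Intervening on gain: overshoot = 32*gain - 68. Reaching -24 requires gain = 11/8, not an integer.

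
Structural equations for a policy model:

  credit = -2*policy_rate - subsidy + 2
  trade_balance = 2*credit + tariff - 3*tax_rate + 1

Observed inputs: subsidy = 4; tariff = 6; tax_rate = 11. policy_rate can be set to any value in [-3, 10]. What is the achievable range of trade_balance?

-70 to -18

Substituting into the credit equation gives credit = -2*policy_rate - 2.
Substituting into the trade_balance equation gives trade_balance = -4*policy_rate - 30.
Linear in policy_rate, so extremes are at the endpoints: policy_rate = -3 gives trade_balance = -18; policy_rate = 10 gives trade_balance = -70.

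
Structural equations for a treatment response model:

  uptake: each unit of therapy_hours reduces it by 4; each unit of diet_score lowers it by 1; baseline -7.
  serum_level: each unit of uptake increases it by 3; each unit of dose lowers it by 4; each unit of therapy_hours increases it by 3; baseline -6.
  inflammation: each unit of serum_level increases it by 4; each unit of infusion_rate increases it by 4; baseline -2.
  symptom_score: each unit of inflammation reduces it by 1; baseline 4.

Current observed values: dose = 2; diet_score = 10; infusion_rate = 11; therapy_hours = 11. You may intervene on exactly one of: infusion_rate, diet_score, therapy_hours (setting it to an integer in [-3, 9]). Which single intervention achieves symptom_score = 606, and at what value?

Intervening on infusion_rate: symptom_score = -4*infusion_rate + 662. Reaching 606 requires infusion_rate = 14, outside [-3, 9].
Intervening on diet_score: with other inputs at their observed values, symptom_score = 12*diet_score + 498. Solving for 606 gives diet_score = 9, within [-3, 9].
Intervening on therapy_hours: symptom_score = 36*therapy_hours + 222. Reaching 606 requires therapy_hours = 32/3, not an integer.

set diet_score = 9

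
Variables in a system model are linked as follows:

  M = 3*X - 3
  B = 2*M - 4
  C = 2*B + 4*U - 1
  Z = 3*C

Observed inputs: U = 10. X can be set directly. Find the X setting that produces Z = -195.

X = -7

Substituting into the B equation gives B = 6*X - 10.
Substituting into the C equation gives C = 12*X + 19.
Substituting into the Z equation gives Z = 36*X + 57.
Solve 36*X + 57 = -195: X = (-195 - 57) / 36 = -7.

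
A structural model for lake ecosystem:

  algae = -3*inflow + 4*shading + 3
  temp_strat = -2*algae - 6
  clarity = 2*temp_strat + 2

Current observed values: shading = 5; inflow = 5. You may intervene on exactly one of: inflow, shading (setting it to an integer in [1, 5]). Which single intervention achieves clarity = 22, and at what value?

Intervening on inflow: clarity = 12*inflow - 102. Reaching 22 requires inflow = 31/3, not an integer.
Intervening on shading: with other inputs at their observed values, clarity = -16*shading + 38. Solving for 22 gives shading = 1, within [1, 5].

set shading = 1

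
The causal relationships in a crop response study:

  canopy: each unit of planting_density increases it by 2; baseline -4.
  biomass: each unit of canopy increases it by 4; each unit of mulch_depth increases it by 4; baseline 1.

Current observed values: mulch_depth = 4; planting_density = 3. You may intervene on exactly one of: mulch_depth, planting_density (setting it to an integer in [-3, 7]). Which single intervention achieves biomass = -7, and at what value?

Intervening on mulch_depth: biomass = 4*mulch_depth + 9. Reaching -7 requires mulch_depth = -4, outside [-3, 7].
Intervening on planting_density: with other inputs at their observed values, biomass = 8*planting_density + 1. Solving for -7 gives planting_density = -1, within [-3, 7].

set planting_density = -1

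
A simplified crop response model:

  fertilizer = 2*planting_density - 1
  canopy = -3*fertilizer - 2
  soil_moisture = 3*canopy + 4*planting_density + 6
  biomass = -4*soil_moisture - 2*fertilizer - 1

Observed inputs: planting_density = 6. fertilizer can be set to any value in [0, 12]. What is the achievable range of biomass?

-97 to 311

Intervening on fertilizer fixes its value directly, overriding its dependence on planting_density.
Substituting into the soil_moisture equation gives soil_moisture = -9*fertilizer + 24.
Substituting into the biomass equation gives biomass = 34*fertilizer - 97.
Linear in fertilizer, so extremes are at the endpoints: fertilizer = 0 gives biomass = -97; fertilizer = 12 gives biomass = 311.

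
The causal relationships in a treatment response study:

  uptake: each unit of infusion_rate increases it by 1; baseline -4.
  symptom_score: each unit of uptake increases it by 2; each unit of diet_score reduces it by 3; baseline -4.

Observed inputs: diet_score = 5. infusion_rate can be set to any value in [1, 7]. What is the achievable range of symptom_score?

-25 to -13

Substituting into the symptom_score equation gives symptom_score = 2*infusion_rate - 27.
Linear in infusion_rate, so extremes are at the endpoints: infusion_rate = 1 gives symptom_score = -25; infusion_rate = 7 gives symptom_score = -13.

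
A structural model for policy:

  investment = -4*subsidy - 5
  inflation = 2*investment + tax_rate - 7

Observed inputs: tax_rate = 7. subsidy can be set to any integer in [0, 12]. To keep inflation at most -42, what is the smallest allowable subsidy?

subsidy = 4

Substituting into the inflation equation gives inflation = -8*subsidy - 10.
Require -8*subsidy - 10 ≤ -42, so subsidy ≥ 4.
The smallest integer in [0, 12] satisfying this is 4.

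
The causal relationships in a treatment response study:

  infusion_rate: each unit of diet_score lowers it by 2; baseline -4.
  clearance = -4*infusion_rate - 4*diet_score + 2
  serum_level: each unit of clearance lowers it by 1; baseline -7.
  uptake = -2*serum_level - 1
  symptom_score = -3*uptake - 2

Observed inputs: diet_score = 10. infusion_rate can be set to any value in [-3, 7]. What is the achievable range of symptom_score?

Intervening on infusion_rate fixes its value directly, overriding its dependence on diet_score.
Substituting into the clearance equation gives clearance = -4*infusion_rate - 38.
serum_level becomes 4*infusion_rate + 31.
So uptake = -8*infusion_rate - 63.
Substituting into the symptom_score equation gives symptom_score = 24*infusion_rate + 187.
Linear in infusion_rate, so extremes are at the endpoints: infusion_rate = -3 gives symptom_score = 115; infusion_rate = 7 gives symptom_score = 355.

115 to 355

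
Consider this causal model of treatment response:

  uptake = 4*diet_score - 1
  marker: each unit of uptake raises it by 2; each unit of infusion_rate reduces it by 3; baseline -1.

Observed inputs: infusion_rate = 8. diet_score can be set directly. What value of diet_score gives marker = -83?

diet_score = -7

Substituting into the marker equation gives marker = 8*diet_score - 27.
Solve 8*diet_score - 27 = -83: diet_score = (-83 + 27) / 8 = -7.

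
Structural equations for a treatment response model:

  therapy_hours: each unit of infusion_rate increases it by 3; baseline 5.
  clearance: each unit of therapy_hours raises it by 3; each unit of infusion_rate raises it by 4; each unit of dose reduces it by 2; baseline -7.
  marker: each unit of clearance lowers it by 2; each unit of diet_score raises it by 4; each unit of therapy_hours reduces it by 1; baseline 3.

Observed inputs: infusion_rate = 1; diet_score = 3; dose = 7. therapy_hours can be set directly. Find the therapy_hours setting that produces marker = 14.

Intervening on therapy_hours fixes its value directly, overriding its dependence on infusion_rate.
Substituting into the clearance equation gives clearance = 3*therapy_hours - 17.
marker becomes -7*therapy_hours + 49.
Solve -7*therapy_hours + 49 = 14: therapy_hours = (14 - 49) / -7 = 5.

therapy_hours = 5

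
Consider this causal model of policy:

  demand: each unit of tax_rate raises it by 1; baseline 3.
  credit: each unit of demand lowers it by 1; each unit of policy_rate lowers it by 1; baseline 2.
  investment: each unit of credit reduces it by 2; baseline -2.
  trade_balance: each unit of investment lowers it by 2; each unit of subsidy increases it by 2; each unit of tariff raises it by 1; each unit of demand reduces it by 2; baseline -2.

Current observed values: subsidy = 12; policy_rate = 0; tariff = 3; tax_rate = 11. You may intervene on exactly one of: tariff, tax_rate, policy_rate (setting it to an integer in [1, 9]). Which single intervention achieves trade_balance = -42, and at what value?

Intervening on tariff: with other inputs at their observed values, trade_balance = tariff - 50. Solving for -42 gives tariff = 8, within [1, 9].
Intervening on tax_rate: trade_balance = -6*tax_rate + 19. Reaching -42 requires tax_rate = 61/6, not an integer.
Intervening on policy_rate: trade_balance = -4*policy_rate - 47. Reaching -42 requires policy_rate = -5/4, not an integer.

set tariff = 8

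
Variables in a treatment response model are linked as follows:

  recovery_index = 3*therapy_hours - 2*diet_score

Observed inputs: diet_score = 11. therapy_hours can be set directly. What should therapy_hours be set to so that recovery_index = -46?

Substituting into the recovery_index equation gives recovery_index = 3*therapy_hours - 22.
Solve 3*therapy_hours - 22 = -46: therapy_hours = (-46 + 22) / 3 = -8.

therapy_hours = -8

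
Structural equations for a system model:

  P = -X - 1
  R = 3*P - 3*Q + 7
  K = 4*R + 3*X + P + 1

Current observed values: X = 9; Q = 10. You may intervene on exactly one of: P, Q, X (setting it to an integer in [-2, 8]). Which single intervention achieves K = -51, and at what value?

set P = 1

Intervening on P: with other inputs at their observed values, K = 13*P - 64. Solving for -51 gives P = 1, within [-2, 8].
Intervening on Q: K = -12*Q - 74. Reaching -51 requires Q = -23/12, not an integer.
Intervening on X: K = -10*X - 104. Reaching -51 requires X = -53/10, not an integer.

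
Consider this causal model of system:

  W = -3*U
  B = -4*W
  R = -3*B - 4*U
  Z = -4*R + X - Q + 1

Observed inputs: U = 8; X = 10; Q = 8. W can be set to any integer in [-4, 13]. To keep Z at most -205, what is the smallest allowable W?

Intervening on W fixes its value directly, overriding its dependence on U.
Substituting into the R equation gives R = 12*W - 32.
This gives Z = -48*W + 131.
Require -48*W + 131 ≤ -205, so W ≥ 7.
The smallest integer in [-4, 13] satisfying this is 7.

W = 7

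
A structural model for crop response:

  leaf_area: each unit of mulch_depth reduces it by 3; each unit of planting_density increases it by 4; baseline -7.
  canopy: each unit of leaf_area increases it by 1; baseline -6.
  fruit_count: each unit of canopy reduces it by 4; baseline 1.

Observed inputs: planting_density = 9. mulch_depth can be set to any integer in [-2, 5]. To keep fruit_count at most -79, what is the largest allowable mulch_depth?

mulch_depth = 1

Substituting into the leaf_area equation gives leaf_area = -3*mulch_depth + 29.
canopy becomes -3*mulch_depth + 23.
Substituting into the fruit_count equation gives fruit_count = 12*mulch_depth - 91.
Require 12*mulch_depth - 91 ≤ -79, so mulch_depth ≤ 1.
The largest integer in [-2, 5] satisfying this is 1.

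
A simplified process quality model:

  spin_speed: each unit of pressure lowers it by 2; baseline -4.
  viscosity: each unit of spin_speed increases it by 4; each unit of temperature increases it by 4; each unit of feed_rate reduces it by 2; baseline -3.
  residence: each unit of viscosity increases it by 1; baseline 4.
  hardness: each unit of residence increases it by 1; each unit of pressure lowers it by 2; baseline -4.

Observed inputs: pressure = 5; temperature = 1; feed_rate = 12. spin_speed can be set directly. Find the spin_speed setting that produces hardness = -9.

Intervening on spin_speed fixes its value directly, overriding its dependence on pressure.
Substituting into the viscosity equation gives viscosity = 4*spin_speed - 23.
Substituting into the residence equation gives residence = 4*spin_speed - 19.
This gives hardness = 4*spin_speed - 33.
Solve 4*spin_speed - 33 = -9: spin_speed = (-9 + 33) / 4 = 6.

spin_speed = 6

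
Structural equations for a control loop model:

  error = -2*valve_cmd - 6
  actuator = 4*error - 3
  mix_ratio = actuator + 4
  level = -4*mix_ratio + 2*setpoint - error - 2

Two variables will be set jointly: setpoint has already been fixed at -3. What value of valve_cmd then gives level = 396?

valve_cmd = 9

With setpoint held at -3:
Substituting into the actuator equation gives actuator = -8*valve_cmd - 27.
Substituting into the mix_ratio equation gives mix_ratio = -8*valve_cmd - 23.
Substituting into the level equation gives level = 34*valve_cmd + 90.
Solve 34*valve_cmd + 90 = 396: valve_cmd = (396 - 90) / 34 = 9.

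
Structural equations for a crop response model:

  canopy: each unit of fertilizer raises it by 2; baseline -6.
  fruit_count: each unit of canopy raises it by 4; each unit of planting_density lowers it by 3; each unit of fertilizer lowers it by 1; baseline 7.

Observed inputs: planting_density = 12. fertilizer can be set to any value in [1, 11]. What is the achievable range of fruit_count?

Substituting into the fruit_count equation gives fruit_count = 7*fertilizer - 53.
Linear in fertilizer, so extremes are at the endpoints: fertilizer = 1 gives fruit_count = -46; fertilizer = 11 gives fruit_count = 24.

-46 to 24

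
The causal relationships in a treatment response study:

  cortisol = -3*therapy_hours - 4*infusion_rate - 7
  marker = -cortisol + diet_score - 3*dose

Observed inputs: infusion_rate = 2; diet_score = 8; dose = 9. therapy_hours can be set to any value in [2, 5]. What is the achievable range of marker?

2 to 11

Substituting into the cortisol equation gives cortisol = -3*therapy_hours - 15.
Substituting into the marker equation gives marker = 3*therapy_hours - 4.
Linear in therapy_hours, so extremes are at the endpoints: therapy_hours = 2 gives marker = 2; therapy_hours = 5 gives marker = 11.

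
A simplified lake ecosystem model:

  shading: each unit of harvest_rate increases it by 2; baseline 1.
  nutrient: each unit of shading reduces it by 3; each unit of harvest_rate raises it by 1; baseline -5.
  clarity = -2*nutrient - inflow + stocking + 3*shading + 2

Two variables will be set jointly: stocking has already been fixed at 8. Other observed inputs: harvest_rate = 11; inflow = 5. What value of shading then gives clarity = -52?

shading = -5

With stocking held at 8:
Intervening on shading fixes its value directly, overriding its dependence on harvest_rate.
Substituting into the nutrient equation gives nutrient = -3*shading + 6.
clarity becomes 9*shading - 7.
Solve 9*shading - 7 = -52: shading = (-52 + 7) / 9 = -5.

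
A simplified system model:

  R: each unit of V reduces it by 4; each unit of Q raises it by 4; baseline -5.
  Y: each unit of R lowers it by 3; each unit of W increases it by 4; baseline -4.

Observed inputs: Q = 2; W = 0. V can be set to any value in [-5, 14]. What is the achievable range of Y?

-73 to 155

Substituting into the R equation gives R = -4*V + 3.
Substituting into the Y equation gives Y = 12*V - 13.
Linear in V, so extremes are at the endpoints: V = -5 gives Y = -73; V = 14 gives Y = 155.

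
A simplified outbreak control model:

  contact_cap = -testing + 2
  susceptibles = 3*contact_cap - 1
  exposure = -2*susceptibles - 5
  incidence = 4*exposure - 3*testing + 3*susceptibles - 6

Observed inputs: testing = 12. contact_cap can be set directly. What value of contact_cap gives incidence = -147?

contact_cap = 6

Intervening on contact_cap fixes its value directly, overriding its dependence on testing.
Substituting into the exposure equation gives exposure = -6*contact_cap - 3.
Substituting into the incidence equation gives incidence = -15*contact_cap - 57.
Solve -15*contact_cap - 57 = -147: contact_cap = (-147 + 57) / -15 = 6.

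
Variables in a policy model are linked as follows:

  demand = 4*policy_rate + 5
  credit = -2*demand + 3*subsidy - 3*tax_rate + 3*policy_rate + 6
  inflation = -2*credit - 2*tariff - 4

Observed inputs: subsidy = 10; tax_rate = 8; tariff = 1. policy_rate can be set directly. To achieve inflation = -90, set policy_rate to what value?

policy_rate = -8

Substituting into the credit equation gives credit = -5*policy_rate + 2.
Substituting into the inflation equation gives inflation = 10*policy_rate - 10.
Solve 10*policy_rate - 10 = -90: policy_rate = (-90 + 10) / 10 = -8.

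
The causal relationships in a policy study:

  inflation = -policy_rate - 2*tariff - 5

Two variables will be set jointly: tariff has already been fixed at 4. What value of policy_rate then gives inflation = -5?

With tariff held at 4:
Substituting into the inflation equation gives inflation = -policy_rate - 13.
Solve -policy_rate - 13 = -5: policy_rate = (-5 + 13) / -1 = -8.

policy_rate = -8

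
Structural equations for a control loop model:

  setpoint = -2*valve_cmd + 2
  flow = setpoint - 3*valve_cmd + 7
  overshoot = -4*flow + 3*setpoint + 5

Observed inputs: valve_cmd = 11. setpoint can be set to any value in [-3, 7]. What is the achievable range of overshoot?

102 to 112

Intervening on setpoint fixes its value directly, overriding its dependence on valve_cmd.
Substituting into the flow equation gives flow = setpoint - 26.
overshoot becomes -setpoint + 109.
Linear in setpoint, so extremes are at the endpoints: setpoint = -3 gives overshoot = 112; setpoint = 7 gives overshoot = 102.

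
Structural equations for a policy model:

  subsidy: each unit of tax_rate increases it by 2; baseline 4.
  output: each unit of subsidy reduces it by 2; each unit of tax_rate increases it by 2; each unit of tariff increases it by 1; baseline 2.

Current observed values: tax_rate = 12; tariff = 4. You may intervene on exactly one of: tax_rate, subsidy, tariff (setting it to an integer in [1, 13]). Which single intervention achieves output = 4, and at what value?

Intervening on tax_rate: output = -2*tax_rate - 2. Reaching 4 requires tax_rate = -3, outside [1, 13].
Intervening on subsidy: with other inputs at their observed values, output = -2*subsidy + 30. Solving for 4 gives subsidy = 13, within [1, 13].
Intervening on tariff: output = tariff - 30. Reaching 4 requires tariff = 34, outside [1, 13].

set subsidy = 13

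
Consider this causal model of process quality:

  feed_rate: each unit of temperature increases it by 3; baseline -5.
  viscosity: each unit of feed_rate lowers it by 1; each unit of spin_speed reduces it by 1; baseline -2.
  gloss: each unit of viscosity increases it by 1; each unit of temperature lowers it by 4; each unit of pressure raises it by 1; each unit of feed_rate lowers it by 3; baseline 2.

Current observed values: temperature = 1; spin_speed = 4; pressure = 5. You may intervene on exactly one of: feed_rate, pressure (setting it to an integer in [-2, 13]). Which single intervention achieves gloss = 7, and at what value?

set pressure = 7

Intervening on feed_rate: gloss = -4*feed_rate - 3. Reaching 7 requires feed_rate = -5/2, not an integer.
Intervening on pressure: with other inputs at their observed values, gloss = pressure. Solving for 7 gives pressure = 7, within [-2, 13].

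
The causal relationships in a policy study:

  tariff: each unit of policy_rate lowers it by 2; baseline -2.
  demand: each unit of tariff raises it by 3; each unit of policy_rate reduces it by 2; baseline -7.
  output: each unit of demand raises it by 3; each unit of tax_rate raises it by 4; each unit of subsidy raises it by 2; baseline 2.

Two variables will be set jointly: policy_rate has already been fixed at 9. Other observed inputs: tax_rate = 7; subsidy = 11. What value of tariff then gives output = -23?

With policy_rate held at 9:
Intervening on tariff fixes its value directly, overriding its dependence on policy_rate.
Substituting into the demand equation gives demand = 3*tariff - 25.
Substituting into the output equation gives output = 9*tariff - 23.
Solve 9*tariff - 23 = -23: tariff = (-23 + 23) / 9 = 0.

tariff = 0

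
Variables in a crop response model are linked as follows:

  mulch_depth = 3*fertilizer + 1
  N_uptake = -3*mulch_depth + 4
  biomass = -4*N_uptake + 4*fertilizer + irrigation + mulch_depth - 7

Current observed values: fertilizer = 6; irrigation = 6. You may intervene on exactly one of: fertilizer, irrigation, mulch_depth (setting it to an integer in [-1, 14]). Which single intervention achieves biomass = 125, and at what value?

Intervening on fertilizer: with other inputs at their observed values, biomass = 43*fertilizer - 4. Solving for 125 gives fertilizer = 3, within [-1, 14].
Intervening on irrigation: biomass = irrigation + 248. Reaching 125 requires irrigation = -123, outside [-1, 14].
Intervening on mulch_depth: biomass = 13*mulch_depth + 7. Reaching 125 requires mulch_depth = 118/13, not an integer.

set fertilizer = 3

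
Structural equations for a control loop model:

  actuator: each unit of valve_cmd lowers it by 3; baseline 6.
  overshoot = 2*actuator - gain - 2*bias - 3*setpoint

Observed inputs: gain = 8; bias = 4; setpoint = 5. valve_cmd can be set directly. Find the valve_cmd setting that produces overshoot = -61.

Substituting into the overshoot equation gives overshoot = -6*valve_cmd - 19.
Solve -6*valve_cmd - 19 = -61: valve_cmd = (-61 + 19) / -6 = 7.

valve_cmd = 7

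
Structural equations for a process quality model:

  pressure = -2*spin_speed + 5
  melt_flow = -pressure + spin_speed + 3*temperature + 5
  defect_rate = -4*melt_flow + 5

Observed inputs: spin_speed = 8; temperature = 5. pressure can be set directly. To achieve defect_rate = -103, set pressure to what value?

pressure = 1

Intervening on pressure fixes its value directly, overriding its dependence on spin_speed.
Substituting into the melt_flow equation gives melt_flow = -pressure + 28.
Substituting into the defect_rate equation gives defect_rate = 4*pressure - 107.
Solve 4*pressure - 107 = -103: pressure = (-103 + 107) / 4 = 1.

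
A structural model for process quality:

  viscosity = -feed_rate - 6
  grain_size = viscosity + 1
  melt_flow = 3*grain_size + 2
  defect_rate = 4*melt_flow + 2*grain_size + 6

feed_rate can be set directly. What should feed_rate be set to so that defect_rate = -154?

feed_rate = 7

Substituting into the grain_size equation gives grain_size = -feed_rate - 5.
Substituting into the melt_flow equation gives melt_flow = -3*feed_rate - 13.
Substituting into the defect_rate equation gives defect_rate = -14*feed_rate - 56.
Solve -14*feed_rate - 56 = -154: feed_rate = (-154 + 56) / -14 = 7.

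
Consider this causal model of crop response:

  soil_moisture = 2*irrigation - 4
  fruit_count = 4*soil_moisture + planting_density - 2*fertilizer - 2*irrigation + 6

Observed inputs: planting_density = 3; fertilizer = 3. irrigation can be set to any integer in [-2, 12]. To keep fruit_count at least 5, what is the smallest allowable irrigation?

irrigation = 3

Substituting into the fruit_count equation gives fruit_count = 6*irrigation - 13.
Require 6*irrigation - 13 ≥ 5, so irrigation ≥ 3.
The smallest integer in [-2, 12] satisfying this is 3.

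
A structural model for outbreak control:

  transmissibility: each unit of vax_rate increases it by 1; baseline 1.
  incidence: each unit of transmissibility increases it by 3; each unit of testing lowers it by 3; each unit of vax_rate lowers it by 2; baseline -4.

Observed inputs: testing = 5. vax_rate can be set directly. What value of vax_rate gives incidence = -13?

Substituting into the incidence equation gives incidence = vax_rate - 16.
Solve vax_rate - 16 = -13: vax_rate = (-13 + 16) / 1 = 3.

vax_rate = 3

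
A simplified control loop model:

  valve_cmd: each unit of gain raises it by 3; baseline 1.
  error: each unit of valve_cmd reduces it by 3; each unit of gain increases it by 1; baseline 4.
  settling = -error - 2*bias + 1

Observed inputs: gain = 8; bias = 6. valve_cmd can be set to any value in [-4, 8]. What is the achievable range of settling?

-35 to 1

Intervening on valve_cmd fixes its value directly, overriding its dependence on gain.
Substituting into the error equation gives error = -3*valve_cmd + 12.
settling becomes 3*valve_cmd - 23.
Linear in valve_cmd, so extremes are at the endpoints: valve_cmd = -4 gives settling = -35; valve_cmd = 8 gives settling = 1.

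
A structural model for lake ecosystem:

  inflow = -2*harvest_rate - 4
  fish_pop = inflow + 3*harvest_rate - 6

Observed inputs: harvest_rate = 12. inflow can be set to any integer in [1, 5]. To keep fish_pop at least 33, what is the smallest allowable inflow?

Intervening on inflow fixes its value directly, overriding its dependence on harvest_rate.
Substituting into the fish_pop equation gives fish_pop = inflow + 30.
Require inflow + 30 ≥ 33, so inflow ≥ 3.
The smallest integer in [1, 5] satisfying this is 3.

inflow = 3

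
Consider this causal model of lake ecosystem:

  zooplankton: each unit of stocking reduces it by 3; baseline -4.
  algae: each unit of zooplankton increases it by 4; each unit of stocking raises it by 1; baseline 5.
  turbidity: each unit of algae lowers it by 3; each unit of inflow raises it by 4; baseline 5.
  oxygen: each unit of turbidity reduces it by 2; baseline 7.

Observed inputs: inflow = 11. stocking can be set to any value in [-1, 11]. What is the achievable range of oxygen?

Substituting into the algae equation gives algae = -11*stocking - 11.
So turbidity = 33*stocking + 82.
oxygen becomes -66*stocking - 157.
Linear in stocking, so extremes are at the endpoints: stocking = -1 gives oxygen = -91; stocking = 11 gives oxygen = -883.

-883 to -91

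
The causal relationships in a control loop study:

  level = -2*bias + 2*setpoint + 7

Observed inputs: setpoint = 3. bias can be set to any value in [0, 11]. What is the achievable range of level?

-9 to 13

Substituting into the level equation gives level = -2*bias + 13.
Linear in bias, so extremes are at the endpoints: bias = 0 gives level = 13; bias = 11 gives level = -9.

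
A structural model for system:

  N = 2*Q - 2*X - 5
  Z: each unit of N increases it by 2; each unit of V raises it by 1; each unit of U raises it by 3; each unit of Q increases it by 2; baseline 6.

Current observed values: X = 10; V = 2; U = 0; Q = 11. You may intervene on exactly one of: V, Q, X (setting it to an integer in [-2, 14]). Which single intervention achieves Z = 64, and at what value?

set X = 0

Intervening on V: Z = V + 22. Reaching 64 requires V = 42, outside [-2, 14].
Intervening on Q: Z = 6*Q - 42. Reaching 64 requires Q = 53/3, not an integer.
Intervening on X: with other inputs at their observed values, Z = -4*X + 64. Solving for 64 gives X = 0, within [-2, 14].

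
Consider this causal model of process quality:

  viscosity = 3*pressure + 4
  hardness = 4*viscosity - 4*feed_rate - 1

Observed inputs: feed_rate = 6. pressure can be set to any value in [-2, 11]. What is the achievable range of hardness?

-33 to 123

Substituting into the hardness equation gives hardness = 12*pressure - 9.
Linear in pressure, so extremes are at the endpoints: pressure = -2 gives hardness = -33; pressure = 11 gives hardness = 123.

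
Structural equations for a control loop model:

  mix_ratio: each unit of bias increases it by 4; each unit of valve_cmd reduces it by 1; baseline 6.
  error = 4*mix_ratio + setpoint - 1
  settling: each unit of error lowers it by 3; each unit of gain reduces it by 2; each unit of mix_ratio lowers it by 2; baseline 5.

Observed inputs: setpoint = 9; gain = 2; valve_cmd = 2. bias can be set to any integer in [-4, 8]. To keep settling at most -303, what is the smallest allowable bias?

bias = 4

Substituting into the mix_ratio equation gives mix_ratio = 4*bias + 4.
Substituting into the error equation gives error = 16*bias + 24.
Substituting into the settling equation gives settling = -56*bias - 79.
Require -56*bias - 79 ≤ -303, so bias ≥ 4.
The smallest integer in [-4, 8] satisfying this is 4.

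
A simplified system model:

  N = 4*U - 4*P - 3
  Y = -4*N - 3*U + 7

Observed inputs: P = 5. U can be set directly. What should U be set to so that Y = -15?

Substituting into the N equation gives N = 4*U - 23.
Substituting into the Y equation gives Y = -19*U + 99.
Solve -19*U + 99 = -15: U = (-15 - 99) / -19 = 6.

U = 6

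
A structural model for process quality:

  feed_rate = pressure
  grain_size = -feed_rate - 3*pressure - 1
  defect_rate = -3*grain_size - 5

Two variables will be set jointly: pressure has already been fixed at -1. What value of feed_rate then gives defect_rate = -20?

With pressure held at -1:
Intervening on feed_rate fixes its value directly, overriding its dependence on pressure.
Substituting into the grain_size equation gives grain_size = -feed_rate + 2.
This gives defect_rate = 3*feed_rate - 11.
Solve 3*feed_rate - 11 = -20: feed_rate = (-20 + 11) / 3 = -3.

feed_rate = -3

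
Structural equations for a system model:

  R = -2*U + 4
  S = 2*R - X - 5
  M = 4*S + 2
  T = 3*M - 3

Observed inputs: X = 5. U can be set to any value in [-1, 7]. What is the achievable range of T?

-357 to 27

Substituting into the S equation gives S = -4*U - 2.
Substituting into the M equation gives M = -16*U - 6.
Substituting into the T equation gives T = -48*U - 21.
Linear in U, so extremes are at the endpoints: U = -1 gives T = 27; U = 7 gives T = -357.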